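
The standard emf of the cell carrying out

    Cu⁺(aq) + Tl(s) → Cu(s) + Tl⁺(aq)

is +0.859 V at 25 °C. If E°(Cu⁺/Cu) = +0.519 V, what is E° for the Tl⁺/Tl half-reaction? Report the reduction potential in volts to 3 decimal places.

−0.340 V

In the reaction as written the Cu⁺/Cu couple is reduced (cathode) and Tl⁺/Tl is oxidized (anode), so E°cell = E°(Cu⁺/Cu) − E°(Tl⁺/Tl).
E°(Tl⁺/Tl) = E°(cathode) − E°cell = +0.519 − (+0.859) = −0.340 V.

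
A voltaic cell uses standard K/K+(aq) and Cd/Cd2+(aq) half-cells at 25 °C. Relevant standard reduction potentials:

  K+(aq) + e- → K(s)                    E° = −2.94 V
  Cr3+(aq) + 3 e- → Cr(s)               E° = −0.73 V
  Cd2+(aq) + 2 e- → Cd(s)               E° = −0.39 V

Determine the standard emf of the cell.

Of the two couples in this cell, the one with the more positive reduction potential is reduced at the cathode: here that is Cd²⁺/Cd (−0.39 V); K⁺/K (−2.94 V) is the anode.
E°cell = E°(cathode) − E°(anode) = −0.39 − (−2.94) = +2.55 V.

+2.55 V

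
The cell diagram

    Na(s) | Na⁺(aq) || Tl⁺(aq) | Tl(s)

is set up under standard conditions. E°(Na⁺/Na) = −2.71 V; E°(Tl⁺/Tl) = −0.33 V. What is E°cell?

By convention the left-hand electrode in cell notation is the anode (oxidation) and the right-hand electrode is the cathode (reduction).
E°cell = E°(right) − E°(left) = −0.33 − (−2.71) = +2.38 V.

+2.38 V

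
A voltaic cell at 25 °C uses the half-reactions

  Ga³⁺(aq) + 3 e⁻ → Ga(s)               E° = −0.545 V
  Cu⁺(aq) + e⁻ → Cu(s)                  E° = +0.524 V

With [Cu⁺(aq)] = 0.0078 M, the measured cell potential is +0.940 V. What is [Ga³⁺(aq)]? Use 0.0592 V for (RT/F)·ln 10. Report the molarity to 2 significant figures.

Cu⁺/Cu is the cathode (higher E°); E°cell = +0.524 − (−0.545) = +1.069 V with n = 3.
Since E = E° − (0.0592/n)·log Q, log Q = n(E° − E)/0.0592 = 6.537.
The balanced reaction is 3 Cu⁺(aq) + Ga(s) → 3 Cu(s) + Ga³⁺(aq), so Q = [Ga³⁺(aq)] / [Cu⁺(aq)]^3.
Substituting the known concentrations and solving, log [Ga³⁺(aq)] = 0.213 and [Ga³⁺(aq)] = 1.6 M.

1.6 M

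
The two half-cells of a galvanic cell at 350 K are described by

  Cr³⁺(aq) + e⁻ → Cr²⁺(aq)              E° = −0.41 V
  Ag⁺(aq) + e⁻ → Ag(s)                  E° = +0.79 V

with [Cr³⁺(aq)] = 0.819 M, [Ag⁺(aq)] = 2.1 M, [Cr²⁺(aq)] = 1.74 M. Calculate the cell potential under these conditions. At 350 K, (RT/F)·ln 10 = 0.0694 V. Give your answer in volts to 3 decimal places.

+1.245 V

Ag⁺/Ag is reduced (cathode, E° = +0.79 V) and Cr³⁺/Cr²⁺ is oxidized (anode).
E°cell = E°cat − E°an = +0.79 − (−0.41) = +1.20 V; n = 1.
For the overall reaction Ag⁺(aq) + Cr²⁺(aq) → Ag(s) + Cr³⁺(aq), Q = [Cr³⁺(aq)] / ([Ag⁺(aq)]·[Cr²⁺(aq)]) = 0.224, giving log Q = −0.649.
E = E° − (0.0694/n)·log Q = +1.20 − (0.0694/1)(−0.649) = +1.245 V.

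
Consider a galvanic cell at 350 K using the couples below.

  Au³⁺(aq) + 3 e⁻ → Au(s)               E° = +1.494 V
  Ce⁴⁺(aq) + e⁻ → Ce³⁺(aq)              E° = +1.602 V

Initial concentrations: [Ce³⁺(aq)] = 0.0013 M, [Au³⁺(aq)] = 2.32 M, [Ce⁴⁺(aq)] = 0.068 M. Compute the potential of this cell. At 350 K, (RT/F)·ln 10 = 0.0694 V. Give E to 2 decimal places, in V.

+0.22 V

The Ce⁴⁺/Ce³⁺ couple has the more positive E°, so it is the cathode; Au³⁺/Au is the anode.
The standard potential is +1.602 − (+1.494) = +0.108 V and the balanced reaction transfers n = 3 electrons.
For the overall reaction 3 Ce⁴⁺(aq) + Au(s) → 3 Ce³⁺(aq) + Au³⁺(aq), Q = ([Ce³⁺(aq)]^3·[Au³⁺(aq)]) / [Ce⁴⁺(aq)]^3 = 1.62×10^−5, giving log Q = −4.790.
By the Nernst equation, E = +0.108 − (0.0694/3)·(−4.790) = +0.22 V.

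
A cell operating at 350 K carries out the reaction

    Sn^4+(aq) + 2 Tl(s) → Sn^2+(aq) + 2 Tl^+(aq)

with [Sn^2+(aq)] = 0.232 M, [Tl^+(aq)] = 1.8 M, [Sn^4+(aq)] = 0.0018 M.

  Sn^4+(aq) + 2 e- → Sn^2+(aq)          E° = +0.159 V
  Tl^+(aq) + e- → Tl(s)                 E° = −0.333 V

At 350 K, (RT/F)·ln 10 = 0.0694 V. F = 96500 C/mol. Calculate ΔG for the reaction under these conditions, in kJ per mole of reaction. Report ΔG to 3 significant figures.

The standard cell potential is +0.159 − (−0.333) = +0.492 V, with n = 2 electrons in the balanced equation.
The reaction quotient is ([Sn^2+(aq)]·[Tl^+(aq)]^2) / [Sn^4+(aq)] = 418; by Nernst, E = +0.492 − (0.0694/2)(2.621) = +0.4011 V.
Then ΔG = −nFE = −2 × 96500 × +0.4011 J/mol = −77.4 kJ/mol.

−77.4 kJ/mol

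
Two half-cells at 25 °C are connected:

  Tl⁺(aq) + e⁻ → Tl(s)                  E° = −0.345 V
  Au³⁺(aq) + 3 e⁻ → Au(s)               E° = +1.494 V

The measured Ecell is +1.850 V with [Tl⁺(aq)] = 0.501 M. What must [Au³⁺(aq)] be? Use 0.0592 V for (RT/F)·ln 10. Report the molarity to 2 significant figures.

With Au³⁺/Au at the cathode and Tl⁺/Tl at the anode, E°cell = +1.494 − (−0.345) = +1.839 V (n = 3).
Rearranging E = E° − (0.0592/n)·log Q gives log Q = 3(+1.839 − (+1.850))/0.0592 = −0.557.
Balancing electrons gives Au³⁺(aq) + 3 Tl(s) → Au(s) + 3 Tl⁺(aq); thus Q = [Tl⁺(aq)]^3 / [Au³⁺(aq)].
Isolating [Au³⁺(aq)] in Q = 10^{−0.557} yields log [Au³⁺(aq)] = −0.343, i.e. 0.45 M.

0.45 M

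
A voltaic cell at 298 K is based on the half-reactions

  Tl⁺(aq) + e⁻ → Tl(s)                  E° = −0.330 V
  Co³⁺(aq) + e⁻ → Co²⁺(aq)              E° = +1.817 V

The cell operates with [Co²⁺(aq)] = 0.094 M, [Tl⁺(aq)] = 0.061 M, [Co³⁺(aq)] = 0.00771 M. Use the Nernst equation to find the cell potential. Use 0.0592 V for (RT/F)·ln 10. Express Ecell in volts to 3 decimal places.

Since E°(Co³⁺/Co²⁺) > E°(Tl⁺/Tl), Co³⁺/Co²⁺ serves as the cathode.
E°cell = E°cat − E°an = +1.817 − (−0.330) = +2.147 V; n = 1.
Balancing gives Co³⁺(aq) + Tl(s) → Co²⁺(aq) + Tl⁺(aq); hence Q = ([Co²⁺(aq)]·[Tl⁺(aq)]) / [Co³⁺(aq)] = 0.744 (log Q = −0.129).
Applying E = E° − (RT ln10/nF)·log Q gives +2.147 − (0.0592/1)(−0.129) = +2.155 V.

+2.155 V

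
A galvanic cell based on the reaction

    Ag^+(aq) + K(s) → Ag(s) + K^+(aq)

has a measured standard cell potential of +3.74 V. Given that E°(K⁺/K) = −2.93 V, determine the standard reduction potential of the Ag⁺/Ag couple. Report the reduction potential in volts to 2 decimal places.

+0.81 V

In the reaction as written the Ag⁺/Ag couple is reduced (cathode) and K⁺/K is oxidized (anode), so E°cell = E°(Ag⁺/Ag) − E°(K⁺/K).
E°(Ag⁺/Ag) = E°cell + E°(anode) = +3.74 + (−2.93) = +0.81 V.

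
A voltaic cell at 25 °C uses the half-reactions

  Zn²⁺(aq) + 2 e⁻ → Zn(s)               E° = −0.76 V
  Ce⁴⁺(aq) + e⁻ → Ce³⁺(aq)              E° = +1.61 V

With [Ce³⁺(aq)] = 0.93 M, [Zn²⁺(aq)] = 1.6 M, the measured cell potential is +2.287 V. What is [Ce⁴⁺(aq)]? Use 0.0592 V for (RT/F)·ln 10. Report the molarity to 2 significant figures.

The Ce⁴⁺/Ce³⁺ couple has the larger reduction potential, so it is the cathode: E°cell = +1.61 − (−0.76) = +2.37 V and n = 2.
From the Nernst equation, log Q = n(E° − E)/0.0592 = 2·(+2.37 − (+2.287))/0.0592 = 2.804.
For 2 Ce⁴⁺(aq) + Zn(s) → 2 Ce³⁺(aq) + Zn²⁺(aq), the reaction quotient is Q = ([Ce³⁺(aq)]^2·[Zn²⁺(aq)]) / [Ce⁴⁺(aq)]^2.
Substituting the known concentrations and solving, log [Ce⁴⁺(aq)] = −1.331 and [Ce⁴⁺(aq)] = 0.047 M.

0.047 M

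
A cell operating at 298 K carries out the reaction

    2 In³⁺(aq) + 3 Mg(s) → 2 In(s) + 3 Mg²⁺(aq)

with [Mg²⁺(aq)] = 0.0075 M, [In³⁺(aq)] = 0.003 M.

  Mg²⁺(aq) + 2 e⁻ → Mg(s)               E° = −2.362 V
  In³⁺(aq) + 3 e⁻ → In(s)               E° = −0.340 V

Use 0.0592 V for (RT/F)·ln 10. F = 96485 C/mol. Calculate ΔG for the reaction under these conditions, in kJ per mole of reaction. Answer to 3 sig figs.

−1180 kJ/mol

E°cell = −0.340 − (−2.362) = +2.022 V; the balanced reaction transfers n = 6 electrons.
Q = [Mg²⁺(aq)]^3 / [In³⁺(aq)]^2 = 0.0469, so log Q = −1.329 and E = +2.022 − (0.0592/6)(−1.329) = +2.0351 V.
Finally ΔG = −nFE = −(6)(96485 C/mol)(+2.0351 V) = −1180 kJ/mol.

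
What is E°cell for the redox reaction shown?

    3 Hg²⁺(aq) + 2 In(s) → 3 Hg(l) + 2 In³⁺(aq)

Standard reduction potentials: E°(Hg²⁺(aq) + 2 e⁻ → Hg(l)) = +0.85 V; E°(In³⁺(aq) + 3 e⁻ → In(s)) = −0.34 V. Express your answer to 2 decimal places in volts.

In the reaction as written, Hg²⁺(aq) is reduced (cathode) and In³⁺(aq) is produced by oxidation at the anode.
E°cell = E°(cathode) − E°(anode) = +0.85 − (−0.34) = +1.19 V.

+1.19 V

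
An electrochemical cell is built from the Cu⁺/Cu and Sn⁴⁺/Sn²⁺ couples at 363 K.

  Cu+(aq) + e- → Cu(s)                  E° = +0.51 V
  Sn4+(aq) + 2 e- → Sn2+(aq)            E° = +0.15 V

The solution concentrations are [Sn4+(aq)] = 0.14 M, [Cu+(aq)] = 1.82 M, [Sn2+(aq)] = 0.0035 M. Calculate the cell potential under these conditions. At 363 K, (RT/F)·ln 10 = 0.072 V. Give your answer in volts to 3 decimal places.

The Cu⁺/Cu couple has the more positive E°, so it is the cathode; Sn⁴⁺/Sn²⁺ is the anode.
E°cell = E°cat − E°an = +0.51 − (+0.15) = +0.36 V; n = 2.
For the overall reaction 2 Cu+(aq) + Sn2+(aq) → 2 Cu(s) + Sn4+(aq), Q = [Sn4+(aq)] / ([Cu+(aq)]^2·[Sn2+(aq)]) = 12.1, giving log Q = 1.082.
E = E° − (0.072/n)·log Q = +0.36 − (0.072/2)(1.082) = +0.321 V.

+0.321 V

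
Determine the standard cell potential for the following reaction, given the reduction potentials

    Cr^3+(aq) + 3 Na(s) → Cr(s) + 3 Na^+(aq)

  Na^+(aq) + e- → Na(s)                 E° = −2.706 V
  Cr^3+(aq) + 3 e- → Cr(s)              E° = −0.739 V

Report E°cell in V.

+1.967 V

In the reaction as written, Cr^3+(aq) is reduced (cathode) and Na^+(aq) is produced by oxidation at the anode.
E°cell = E°(cathode) − E°(anode) = −0.739 − (−2.706) = +1.967 V.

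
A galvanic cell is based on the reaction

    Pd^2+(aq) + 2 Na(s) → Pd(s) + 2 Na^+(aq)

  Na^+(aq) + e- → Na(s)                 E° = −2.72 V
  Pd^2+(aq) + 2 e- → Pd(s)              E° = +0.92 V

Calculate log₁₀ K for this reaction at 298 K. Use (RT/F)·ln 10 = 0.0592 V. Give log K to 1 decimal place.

The Pd²⁺/Pd couple is reduced (cathode); E°cell = +0.92 − (−2.72) = +3.64 V with n = 2.
At equilibrium E = 0, so log K = nE°cell / 0.0592 = (2)(+3.64) / 0.0592 = 123.0.

log K = 123.0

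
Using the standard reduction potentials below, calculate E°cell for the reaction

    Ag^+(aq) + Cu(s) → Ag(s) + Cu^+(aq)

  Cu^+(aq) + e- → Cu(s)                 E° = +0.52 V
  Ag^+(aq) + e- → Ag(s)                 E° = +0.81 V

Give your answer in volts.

In the reaction as written, Ag^+(aq) is reduced (cathode) and Cu^+(aq) is produced by oxidation at the anode.
E°cell = E°(cathode) − E°(anode) = +0.81 − (+0.52) = +0.29 V.

+0.29 V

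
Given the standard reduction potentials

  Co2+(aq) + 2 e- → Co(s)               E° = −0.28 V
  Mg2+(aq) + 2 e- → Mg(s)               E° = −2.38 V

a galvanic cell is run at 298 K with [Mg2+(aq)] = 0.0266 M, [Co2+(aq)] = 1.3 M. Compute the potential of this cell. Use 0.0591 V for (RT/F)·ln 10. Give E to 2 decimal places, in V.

Since E°(Co²⁺/Co) > E°(Mg²⁺/Mg), Co²⁺/Co serves as the cathode.
The standard potential is −0.28 − (−2.38) = +2.10 V and the balanced reaction transfers n = 2 electrons.
Balancing gives Co2+(aq) + Mg(s) → Co(s) + Mg2+(aq); hence Q = [Mg2+(aq)] / [Co2+(aq)] = 0.0205 (log Q = −1.689).
Applying E = E° − (RT ln10/nF)·log Q gives +2.10 − (0.0591/2)(−1.689) = +2.15 V.

+2.15 V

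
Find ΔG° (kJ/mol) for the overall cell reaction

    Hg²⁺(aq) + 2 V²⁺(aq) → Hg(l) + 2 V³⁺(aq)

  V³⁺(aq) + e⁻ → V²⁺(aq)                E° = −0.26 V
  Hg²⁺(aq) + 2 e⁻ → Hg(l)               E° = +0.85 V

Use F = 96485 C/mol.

In the reaction as written Hg²⁺(aq) is reduced, so the Hg²⁺/Hg couple is the cathode and V³⁺/V²⁺ is the anode.
E°cell = +0.85 − (−0.26) = +1.11 V; balancing electrons gives n = 2.
ΔG° = −nFE°cell = −(2)(96485)(+1.11) J/mol = −214 kJ/mol.

−214 kJ/mol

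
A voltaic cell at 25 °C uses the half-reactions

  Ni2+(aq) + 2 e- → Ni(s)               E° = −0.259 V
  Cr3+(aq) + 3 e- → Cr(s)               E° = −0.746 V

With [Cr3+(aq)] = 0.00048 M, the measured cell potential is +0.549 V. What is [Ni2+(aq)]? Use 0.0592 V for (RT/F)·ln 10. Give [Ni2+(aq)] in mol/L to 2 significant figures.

0.76 M

With Ni²⁺/Ni at the cathode and Cr³⁺/Cr at the anode, E°cell = −0.259 − (−0.746) = +0.487 V (n = 6).
Rearranging E = E° − (0.0592/n)·log Q gives log Q = 6(+0.487 − (+0.549))/0.0592 = −6.284.
Balancing electrons gives 3 Ni2+(aq) + 2 Cr(s) → 3 Ni(s) + 2 Cr3+(aq); thus Q = [Cr3+(aq)]^2 / [Ni2+(aq)]^3.
Substituting the known concentrations and solving, log [Ni2+(aq)] = −0.118 and [Ni2+(aq)] = 0.76 M.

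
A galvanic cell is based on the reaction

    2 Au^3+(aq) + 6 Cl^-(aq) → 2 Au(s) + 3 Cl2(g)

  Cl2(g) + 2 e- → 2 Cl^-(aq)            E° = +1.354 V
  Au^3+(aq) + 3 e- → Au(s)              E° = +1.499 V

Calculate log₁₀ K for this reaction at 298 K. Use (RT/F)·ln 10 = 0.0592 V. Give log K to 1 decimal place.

The Au³⁺/Au couple is reduced (cathode); E°cell = +1.499 − (+1.354) = +0.145 V with n = 6.
At equilibrium E = 0, so log K = nE°cell / 0.0592 = (6)(+0.145) / 0.0592 = 14.7.

log K = 14.7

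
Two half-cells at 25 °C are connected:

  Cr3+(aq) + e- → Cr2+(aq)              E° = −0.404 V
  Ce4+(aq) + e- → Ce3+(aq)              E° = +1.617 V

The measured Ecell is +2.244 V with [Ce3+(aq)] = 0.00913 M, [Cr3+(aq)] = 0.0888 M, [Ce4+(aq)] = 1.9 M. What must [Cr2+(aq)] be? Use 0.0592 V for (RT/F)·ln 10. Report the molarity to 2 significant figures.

2.5 M

The Ce⁴⁺/Ce³⁺ couple has the larger reduction potential, so it is the cathode: E°cell = +1.617 − (−0.404) = +2.021 V and n = 1.
Rearranging E = E° − (0.0592/n)·log Q gives log Q = 1(+2.021 − (+2.244))/0.0592 = −3.767.
The balanced reaction is Ce4+(aq) + Cr2+(aq) → Ce3+(aq) + Cr3+(aq), so Q = ([Ce3+(aq)]·[Cr3+(aq)]) / ([Ce4+(aq)]·[Cr2+(aq)]).
Substituting the known concentrations and solving, log [Cr2+(aq)] = 0.397 and [Cr2+(aq)] = 2.5 M.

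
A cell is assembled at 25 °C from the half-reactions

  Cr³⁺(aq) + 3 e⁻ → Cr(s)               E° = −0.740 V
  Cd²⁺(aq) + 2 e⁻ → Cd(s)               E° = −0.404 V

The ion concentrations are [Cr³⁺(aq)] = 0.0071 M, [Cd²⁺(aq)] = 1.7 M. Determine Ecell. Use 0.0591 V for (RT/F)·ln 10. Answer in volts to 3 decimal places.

+0.385 V

Cd²⁺/Cd is reduced (cathode, E° = −0.404 V) and Cr³⁺/Cr is oxidized (anode).
E°cell = E°cat − E°an = −0.404 − (−0.740) = +0.336 V; n = 6.
Balancing gives 3 Cd²⁺(aq) + 2 Cr(s) → 3 Cd(s) + 2 Cr³⁺(aq); hence Q = [Cr³⁺(aq)]^2 / [Cd²⁺(aq)]^3 = 1.03×10^−5 (log Q = −4.989).
Applying E = E° − (RT ln10/nF)·log Q gives +0.336 − (0.0591/6)(−4.989) = +0.385 V.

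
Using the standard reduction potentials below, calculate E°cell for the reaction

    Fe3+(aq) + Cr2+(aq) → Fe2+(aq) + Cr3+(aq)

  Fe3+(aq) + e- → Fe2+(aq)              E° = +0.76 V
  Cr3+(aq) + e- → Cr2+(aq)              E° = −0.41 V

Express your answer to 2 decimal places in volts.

In the reaction as written, Fe3+(aq) is reduced (cathode) and Cr3+(aq) is produced by oxidation at the anode.
E°cell = E°(cathode) − E°(anode) = +0.76 − (−0.41) = +1.17 V.

+1.17 V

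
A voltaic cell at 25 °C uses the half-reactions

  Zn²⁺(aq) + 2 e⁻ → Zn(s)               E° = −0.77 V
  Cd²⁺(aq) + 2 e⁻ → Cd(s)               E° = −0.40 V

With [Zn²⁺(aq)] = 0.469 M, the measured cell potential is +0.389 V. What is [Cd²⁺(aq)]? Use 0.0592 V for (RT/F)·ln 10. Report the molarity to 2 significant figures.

Cd²⁺/Cd is the cathode (higher E°); E°cell = −0.40 − (−0.77) = +0.37 V with n = 2.
Since E = E° − (0.0592/n)·log Q, log Q = n(E° − E)/0.0592 = −0.642.
The balanced reaction is Cd²⁺(aq) + Zn(s) → Cd(s) + Zn²⁺(aq), so Q = [Zn²⁺(aq)] / [Cd²⁺(aq)].
Isolating [Cd²⁺(aq)] in Q = 10^{−0.642} yields log [Cd²⁺(aq)] = 0.313, i.e. 2.1 M.

2.1 M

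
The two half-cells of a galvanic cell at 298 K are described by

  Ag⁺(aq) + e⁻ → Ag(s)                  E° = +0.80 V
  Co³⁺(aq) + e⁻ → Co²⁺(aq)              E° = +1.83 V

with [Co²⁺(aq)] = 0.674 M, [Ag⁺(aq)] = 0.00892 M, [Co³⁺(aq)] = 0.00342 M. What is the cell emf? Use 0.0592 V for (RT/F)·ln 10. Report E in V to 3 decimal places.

+1.015 V

Co³⁺/Co²⁺ is reduced (cathode, E° = +1.83 V) and Ag⁺/Ag is oxidized (anode).
The standard potential is +1.83 − (+0.80) = +1.03 V and the balanced reaction transfers n = 1 electron.
For the overall reaction Co³⁺(aq) + Ag(s) → Co²⁺(aq) + Ag⁺(aq), Q = ([Co²⁺(aq)]·[Ag⁺(aq)]) / [Co³⁺(aq)] = 1.76, giving log Q = 0.245.
By the Nernst equation, E = +1.03 − (0.0592/1)·(0.245) = +1.015 V.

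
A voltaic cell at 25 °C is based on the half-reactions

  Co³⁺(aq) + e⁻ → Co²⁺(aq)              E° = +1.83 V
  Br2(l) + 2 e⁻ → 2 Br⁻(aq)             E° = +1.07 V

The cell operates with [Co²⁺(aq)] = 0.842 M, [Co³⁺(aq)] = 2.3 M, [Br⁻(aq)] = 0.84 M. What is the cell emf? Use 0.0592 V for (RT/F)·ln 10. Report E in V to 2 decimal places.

The Co³⁺/Co²⁺ couple has the more positive E°, so it is the cathode; Br₂/Br⁻ is the anode.
E°cell = +1.83 − (+1.07) = +0.76 V, with n = 2 electrons transferred.
For the overall reaction 2 Co³⁺(aq) + 2 Br⁻(aq) → 2 Co²⁺(aq) + Br2(l), Q = [Co²⁺(aq)]^2 / ([Co³⁺(aq)]^2·[Br⁻(aq)]^2) = 0.19, giving log Q = −0.721.
Applying E = E° − (RT ln10/nF)·log Q gives +0.76 − (0.0592/2)(−0.721) = +0.78 V.

+0.78 V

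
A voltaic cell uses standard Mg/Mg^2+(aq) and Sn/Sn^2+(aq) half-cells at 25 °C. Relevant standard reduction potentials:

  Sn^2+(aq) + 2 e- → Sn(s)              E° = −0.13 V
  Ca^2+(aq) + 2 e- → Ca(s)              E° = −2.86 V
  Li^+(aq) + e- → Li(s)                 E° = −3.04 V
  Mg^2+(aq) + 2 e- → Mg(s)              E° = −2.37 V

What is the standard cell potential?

+2.24 V

Of the two couples in this cell, the one with the more positive reduction potential is reduced at the cathode: here that is Sn²⁺/Sn (−0.13 V); Mg²⁺/Mg (−2.37 V) is the anode.
E°cell = E°(cathode) − E°(anode) = −0.13 − (−2.37) = +2.24 V.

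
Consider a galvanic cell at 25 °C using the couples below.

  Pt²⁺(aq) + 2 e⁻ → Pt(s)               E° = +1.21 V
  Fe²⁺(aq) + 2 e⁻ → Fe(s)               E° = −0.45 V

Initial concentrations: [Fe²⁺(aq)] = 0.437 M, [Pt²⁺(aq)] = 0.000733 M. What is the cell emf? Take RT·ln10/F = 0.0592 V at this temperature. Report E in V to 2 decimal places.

Pt²⁺/Pt is reduced (cathode, E° = +1.21 V) and Fe²⁺/Fe is oxidized (anode).
The standard potential is +1.21 − (−0.45) = +1.66 V and the balanced reaction transfers n = 2 electrons.
The balanced reaction is Pt²⁺(aq) + Fe(s) → Pt(s) + Fe²⁺(aq), so Q = [Fe²⁺(aq)] / [Pt²⁺(aq)] = 596 and log Q = 2.775.
By the Nernst equation, E = +1.66 − (0.0592/2)·(2.775) = +1.58 V.

+1.58 V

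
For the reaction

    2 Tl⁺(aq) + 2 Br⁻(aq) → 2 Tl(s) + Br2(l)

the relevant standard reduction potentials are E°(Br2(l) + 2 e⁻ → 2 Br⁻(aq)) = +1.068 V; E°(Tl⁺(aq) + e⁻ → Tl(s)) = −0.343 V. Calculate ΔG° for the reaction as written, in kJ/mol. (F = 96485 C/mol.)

+272 kJ/mol

In the reaction as written Tl⁺(aq) is reduced, so the Tl⁺/Tl couple is the cathode and Br₂/Br⁻ is the anode.
E°cell = −0.343 − (+1.068) = −1.411 V; balancing electrons gives n = 2.
ΔG° = −nFE°cell = −(2)(96485)(−1.411) J/mol = +272 kJ/mol.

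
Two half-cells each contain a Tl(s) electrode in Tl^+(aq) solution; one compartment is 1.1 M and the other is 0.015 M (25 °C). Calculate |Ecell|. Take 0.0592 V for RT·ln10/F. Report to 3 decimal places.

0.110 V

For a concentration cell E°cell = 0, since both electrodes use the same couple.
The compartment with the higher Tl^+(aq) concentration (1.1 M) acts as the cathode; ions are reduced there and produced at the dilute (0.015 M) anode.
With n = 1, Ecell = −(0.0592/1)·log([dilute]/[conc]) = −(0.0592/1)·log(0.015/1.1) = +0.110 V.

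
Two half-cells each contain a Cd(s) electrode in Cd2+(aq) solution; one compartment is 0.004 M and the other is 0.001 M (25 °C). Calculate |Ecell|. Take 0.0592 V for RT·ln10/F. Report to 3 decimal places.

For a concentration cell E°cell = 0, since both electrodes use the same couple.
The compartment with the higher Cd2+(aq) concentration (0.004 M) acts as the cathode; ions are reduced there and produced at the dilute (0.001 M) anode.
With n = 2, Ecell = −(0.0592/2)·log([dilute]/[conc]) = −(0.0592/2)·log(0.001/0.004) = +0.018 V.

0.018 V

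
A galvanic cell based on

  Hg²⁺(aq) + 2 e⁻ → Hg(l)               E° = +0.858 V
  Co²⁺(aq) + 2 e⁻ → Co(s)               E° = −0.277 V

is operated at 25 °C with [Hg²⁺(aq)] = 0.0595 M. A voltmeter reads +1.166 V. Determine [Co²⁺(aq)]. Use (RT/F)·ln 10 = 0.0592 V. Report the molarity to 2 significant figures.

With Hg²⁺/Hg at the cathode and Co²⁺/Co at the anode, E°cell = +0.858 − (−0.277) = +1.135 V (n = 2).
Rearranging E = E° − (0.0592/n)·log Q gives log Q = 2(+1.135 − (+1.166))/0.0592 = −1.047.
Balancing electrons gives Hg²⁺(aq) + Co(s) → Hg(l) + Co²⁺(aq); thus Q = [Co²⁺(aq)] / [Hg²⁺(aq)].
Substituting the known concentrations and solving, log [Co²⁺(aq)] = −2.272 and [Co²⁺(aq)] = 0.0053 M.

0.0053 M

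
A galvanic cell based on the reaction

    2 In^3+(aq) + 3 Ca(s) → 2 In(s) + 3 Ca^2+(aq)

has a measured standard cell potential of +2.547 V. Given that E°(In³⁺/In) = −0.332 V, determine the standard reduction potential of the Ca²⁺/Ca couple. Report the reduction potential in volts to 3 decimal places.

In the reaction as written the In³⁺/In couple is reduced (cathode) and Ca²⁺/Ca is oxidized (anode), so E°cell = E°(In³⁺/In) − E°(Ca²⁺/Ca).
E°(Ca²⁺/Ca) = E°(cathode) − E°cell = −0.332 − (+2.547) = −2.879 V.

−2.879 V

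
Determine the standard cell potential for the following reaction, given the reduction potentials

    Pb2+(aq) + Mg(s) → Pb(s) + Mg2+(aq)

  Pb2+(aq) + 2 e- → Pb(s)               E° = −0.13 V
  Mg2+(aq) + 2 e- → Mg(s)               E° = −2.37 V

+2.24 V

In the reaction as written, Pb2+(aq) is reduced (cathode) and Mg2+(aq) is produced by oxidation at the anode.
E°cell = E°(cathode) − E°(anode) = −0.13 − (−2.37) = +2.24 V.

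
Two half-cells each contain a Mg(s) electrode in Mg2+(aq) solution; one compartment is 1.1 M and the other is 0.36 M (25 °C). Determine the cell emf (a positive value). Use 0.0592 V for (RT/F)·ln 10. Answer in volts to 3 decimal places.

0.014 V

For a concentration cell E°cell = 0, since both electrodes use the same couple.
The compartment with the higher Mg2+(aq) concentration (1.1 M) acts as the cathode; ions are reduced there and produced at the dilute (0.36 M) anode.
With n = 2, Ecell = −(0.0592/2)·log([dilute]/[conc]) = −(0.0592/2)·log(0.36/1.1) = +0.014 V.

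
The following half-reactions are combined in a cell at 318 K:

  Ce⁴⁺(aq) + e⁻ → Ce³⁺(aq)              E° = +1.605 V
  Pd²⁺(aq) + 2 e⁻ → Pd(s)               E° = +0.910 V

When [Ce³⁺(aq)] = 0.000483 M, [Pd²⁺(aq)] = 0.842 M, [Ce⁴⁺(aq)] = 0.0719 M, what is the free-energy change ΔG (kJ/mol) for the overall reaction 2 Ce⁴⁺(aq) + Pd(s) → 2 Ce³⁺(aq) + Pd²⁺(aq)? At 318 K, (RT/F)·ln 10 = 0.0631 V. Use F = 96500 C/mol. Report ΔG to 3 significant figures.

E°cell = +1.605 − (+0.910) = +0.695 V; the balanced reaction transfers n = 2 electrons.
Here Q = ([Ce³⁺(aq)]^2·[Pd²⁺(aq)]) / [Ce⁴⁺(aq)]^2 = 3.8×10^−5 (log Q = −4.420), giving E = +0.695 − (0.0631/2)·(−4.420) = +0.8345 V.
Then ΔG = −nFE = −2 × 96500 × +0.8345 J/mol = −161 kJ/mol.

−161 kJ/mol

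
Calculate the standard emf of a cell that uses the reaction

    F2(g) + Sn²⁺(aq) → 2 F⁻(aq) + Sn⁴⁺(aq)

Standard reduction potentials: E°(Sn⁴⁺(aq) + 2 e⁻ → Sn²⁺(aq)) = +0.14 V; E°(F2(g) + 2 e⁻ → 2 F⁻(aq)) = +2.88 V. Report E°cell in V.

+2.74 V

In the reaction as written, F2(g) is reduced (cathode) and Sn⁴⁺(aq) is produced by oxidation at the anode.
E°cell = E°(cathode) − E°(anode) = +2.88 − (+0.14) = +2.74 V.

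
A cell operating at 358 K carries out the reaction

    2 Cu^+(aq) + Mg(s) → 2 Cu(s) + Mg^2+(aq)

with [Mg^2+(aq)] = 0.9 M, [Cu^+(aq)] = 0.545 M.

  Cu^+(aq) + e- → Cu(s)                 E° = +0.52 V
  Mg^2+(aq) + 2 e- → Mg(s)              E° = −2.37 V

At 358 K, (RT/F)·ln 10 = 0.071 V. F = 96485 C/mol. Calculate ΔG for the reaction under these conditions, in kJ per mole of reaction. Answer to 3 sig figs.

−554 kJ/mol

E°cell = +0.52 − (−2.37) = +2.89 V; the balanced reaction transfers n = 2 electrons.
Q = [Mg^2+(aq)] / [Cu^+(aq)]^2 = 3.03, so log Q = 0.481 and E = +2.89 − (0.071/2)(0.481) = +2.8729 V.
ΔG = −nFE = −(2)(96485)(+2.8729) J/mol = −554 kJ/mol.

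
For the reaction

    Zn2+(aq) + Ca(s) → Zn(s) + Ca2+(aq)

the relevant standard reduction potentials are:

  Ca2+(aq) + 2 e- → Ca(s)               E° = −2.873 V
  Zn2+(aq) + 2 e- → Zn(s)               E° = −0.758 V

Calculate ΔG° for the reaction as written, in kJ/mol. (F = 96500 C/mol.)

In the reaction as written Zn2+(aq) is reduced, so the Zn²⁺/Zn couple is the cathode and Ca²⁺/Ca is the anode.
E°cell = −0.758 − (−2.873) = +2.115 V; balancing electrons gives n = 2.
ΔG° = −nFE°cell = −(2)(96500)(+2.115) J/mol = −408 kJ/mol.

−408 kJ/mol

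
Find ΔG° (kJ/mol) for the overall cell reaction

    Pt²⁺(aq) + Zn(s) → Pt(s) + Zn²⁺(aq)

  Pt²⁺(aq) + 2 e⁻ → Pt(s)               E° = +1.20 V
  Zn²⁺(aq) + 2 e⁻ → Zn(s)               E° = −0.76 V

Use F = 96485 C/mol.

In the reaction as written Pt²⁺(aq) is reduced, so the Pt²⁺/Pt couple is the cathode and Zn²⁺/Zn is the anode.
E°cell = +1.20 − (−0.76) = +1.96 V; balancing electrons gives n = 2.
ΔG° = −nFE°cell = −(2)(96485)(+1.96) J/mol = −378 kJ/mol.

−378 kJ/mol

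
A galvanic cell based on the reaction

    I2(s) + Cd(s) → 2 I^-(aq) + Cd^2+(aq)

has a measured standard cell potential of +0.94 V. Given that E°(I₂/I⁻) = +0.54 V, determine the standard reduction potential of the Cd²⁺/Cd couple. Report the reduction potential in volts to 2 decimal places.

In the reaction as written the I₂/I⁻ couple is reduced (cathode) and Cd²⁺/Cd is oxidized (anode), so E°cell = E°(I₂/I⁻) − E°(Cd²⁺/Cd).
E°(Cd²⁺/Cd) = E°(cathode) − E°cell = +0.54 − (+0.94) = −0.40 V.

−0.40 V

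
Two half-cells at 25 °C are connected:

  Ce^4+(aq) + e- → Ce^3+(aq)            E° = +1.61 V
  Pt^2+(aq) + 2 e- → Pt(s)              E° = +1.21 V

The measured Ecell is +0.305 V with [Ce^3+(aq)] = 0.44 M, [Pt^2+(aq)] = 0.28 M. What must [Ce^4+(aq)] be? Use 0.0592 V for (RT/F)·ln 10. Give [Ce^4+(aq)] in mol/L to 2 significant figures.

With Ce⁴⁺/Ce³⁺ at the cathode and Pt²⁺/Pt at the anode, E°cell = +1.61 − (+1.21) = +0.40 V (n = 2).
Since E = E° − (0.0592/n)·log Q, log Q = n(E° − E)/0.0592 = 3.209.
Balancing electrons gives 2 Ce^4+(aq) + Pt(s) → 2 Ce^3+(aq) + Pt^2+(aq); thus Q = ([Ce^3+(aq)]^2·[Pt^2+(aq)]) / [Ce^4+(aq)]^2.
Isolating [Ce^4+(aq)] in Q = 10^{3.209} yields log [Ce^4+(aq)] = −2.237, i.e. 0.0058 M.

0.0058 M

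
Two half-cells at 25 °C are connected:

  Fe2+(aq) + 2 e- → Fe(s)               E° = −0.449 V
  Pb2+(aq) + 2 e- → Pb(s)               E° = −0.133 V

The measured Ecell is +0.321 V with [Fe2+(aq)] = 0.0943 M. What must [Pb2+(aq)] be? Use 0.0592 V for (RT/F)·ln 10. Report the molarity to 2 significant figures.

The Pb²⁺/Pb couple has the larger reduction potential, so it is the cathode: E°cell = −0.133 − (−0.449) = +0.316 V and n = 2.
Rearranging E = E° − (0.0592/n)·log Q gives log Q = 2(+0.316 − (+0.321))/0.0592 = −0.169.
The balanced reaction is Pb2+(aq) + Fe(s) → Pb(s) + Fe2+(aq), so Q = [Fe2+(aq)] / [Pb2+(aq)].
Solving for the unknown gives log [Pb2+(aq)] = −0.856, so [Pb2+(aq)] ≈ 0.14 M.

0.14 M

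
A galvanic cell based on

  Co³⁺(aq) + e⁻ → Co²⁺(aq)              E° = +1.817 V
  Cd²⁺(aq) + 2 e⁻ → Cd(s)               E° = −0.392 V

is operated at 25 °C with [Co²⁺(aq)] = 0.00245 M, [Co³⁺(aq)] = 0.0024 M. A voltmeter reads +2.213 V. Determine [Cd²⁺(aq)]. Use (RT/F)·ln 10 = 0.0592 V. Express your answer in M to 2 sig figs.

The Co³⁺/Co²⁺ couple has the larger reduction potential, so it is the cathode: E°cell = +1.817 − (−0.392) = +2.209 V and n = 2.
Since E = E° − (0.0592/n)·log Q, log Q = n(E° − E)/0.0592 = −0.135.
Balancing electrons gives 2 Co³⁺(aq) + Cd(s) → 2 Co²⁺(aq) + Cd²⁺(aq); thus Q = ([Co²⁺(aq)]^2·[Cd²⁺(aq)]) / [Co³⁺(aq)]^2.
Substituting the known concentrations and solving, log [Cd²⁺(aq)] = −0.153 and [Cd²⁺(aq)] = 0.70 M.

0.70 M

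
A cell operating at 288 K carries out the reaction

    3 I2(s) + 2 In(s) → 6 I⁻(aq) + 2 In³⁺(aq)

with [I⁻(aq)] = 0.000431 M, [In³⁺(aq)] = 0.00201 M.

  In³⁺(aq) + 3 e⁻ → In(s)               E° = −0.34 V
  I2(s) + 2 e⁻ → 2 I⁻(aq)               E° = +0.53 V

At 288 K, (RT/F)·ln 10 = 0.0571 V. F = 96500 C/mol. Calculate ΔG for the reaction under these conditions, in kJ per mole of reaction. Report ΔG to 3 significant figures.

With I₂/I⁻ reduced at the cathode, E°cell = +0.53 − (−0.34) = +0.87 V and n = 6.
Here Q = [I⁻(aq)]^6·[In³⁺(aq)]^2 = 2.59×10^−26 (log Q = −25.587), giving E = +0.87 − (0.0571/6)·(−25.587) = +1.1135 V.
Finally ΔG = −nFE = −(6)(96500 C/mol)(+1.1135 V) = −645 kJ/mol.

−645 kJ/mol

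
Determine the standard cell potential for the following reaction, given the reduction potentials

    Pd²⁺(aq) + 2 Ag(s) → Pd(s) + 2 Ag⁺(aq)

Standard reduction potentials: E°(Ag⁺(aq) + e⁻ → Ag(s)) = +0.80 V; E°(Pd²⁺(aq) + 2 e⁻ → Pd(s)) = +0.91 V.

Pd²⁺(aq) gains electrons, so the Pd²⁺/Pd couple is the cathode; the Ag⁺/Ag couple is the anode.
E°cell = E°(cathode) − E°(anode) = +0.91 − (+0.80) = +0.11 V.

+0.11 V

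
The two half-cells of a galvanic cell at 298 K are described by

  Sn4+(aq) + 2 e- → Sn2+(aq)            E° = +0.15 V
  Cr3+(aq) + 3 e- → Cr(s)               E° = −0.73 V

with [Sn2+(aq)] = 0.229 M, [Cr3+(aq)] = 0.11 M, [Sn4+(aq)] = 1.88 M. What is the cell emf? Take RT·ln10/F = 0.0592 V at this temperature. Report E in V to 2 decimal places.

+0.93 V

Since E°(Sn⁴⁺/Sn²⁺) > E°(Cr³⁺/Cr), Sn⁴⁺/Sn²⁺ serves as the cathode.
E°cell = E°cat − E°an = +0.15 − (−0.73) = +0.88 V; n = 6.
The balanced reaction is 3 Sn4+(aq) + 2 Cr(s) → 3 Sn2+(aq) + 2 Cr3+(aq), so Q = ([Sn2+(aq)]^3·[Cr3+(aq)]^2) / [Sn4+(aq)]^3 = 2.19×10^−5 and log Q = −4.660.
Applying E = E° − (RT ln10/nF)·log Q gives +0.88 − (0.0592/6)(−4.660) = +0.93 V.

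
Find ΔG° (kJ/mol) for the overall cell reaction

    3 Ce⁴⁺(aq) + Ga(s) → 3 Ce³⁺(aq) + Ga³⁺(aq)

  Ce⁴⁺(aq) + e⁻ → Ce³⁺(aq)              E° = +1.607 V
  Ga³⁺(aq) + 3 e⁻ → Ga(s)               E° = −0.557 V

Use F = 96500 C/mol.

−626 kJ/mol

In the reaction as written Ce⁴⁺(aq) is reduced, so the Ce⁴⁺/Ce³⁺ couple is the cathode and Ga³⁺/Ga is the anode.
E°cell = +1.607 − (−0.557) = +2.164 V; balancing electrons gives n = 3.
ΔG° = −nFE°cell = −(3)(96500)(+2.164) J/mol = −626 kJ/mol.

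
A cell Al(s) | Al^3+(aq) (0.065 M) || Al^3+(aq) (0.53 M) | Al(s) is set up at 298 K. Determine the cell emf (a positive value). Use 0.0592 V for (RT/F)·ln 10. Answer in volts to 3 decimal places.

0.018 V

For a concentration cell E°cell = 0, since both electrodes use the same couple.
The compartment with the higher Al^3+(aq) concentration (0.53 M) acts as the cathode; ions are reduced there and produced at the dilute (0.065 M) anode.
With n = 3, Ecell = −(0.0592/3)·log([dilute]/[conc]) = −(0.0592/3)·log(0.065/0.53) = +0.018 V.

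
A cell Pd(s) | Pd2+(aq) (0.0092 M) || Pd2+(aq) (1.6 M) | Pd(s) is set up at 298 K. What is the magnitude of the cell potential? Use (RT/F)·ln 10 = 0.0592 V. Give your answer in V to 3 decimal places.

0.066 V

For a concentration cell E°cell = 0, since both electrodes use the same couple.
The compartment with the higher Pd2+(aq) concentration (1.6 M) acts as the cathode; ions are reduced there and produced at the dilute (0.0092 M) anode.
With n = 2, Ecell = −(0.0592/2)·log([dilute]/[conc]) = −(0.0592/2)·log(0.0092/1.6) = +0.066 V.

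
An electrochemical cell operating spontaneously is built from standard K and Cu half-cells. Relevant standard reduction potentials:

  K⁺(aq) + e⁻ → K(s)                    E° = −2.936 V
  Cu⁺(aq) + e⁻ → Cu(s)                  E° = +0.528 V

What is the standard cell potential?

The Cu⁺/Cu couple has the higher E°, so Cu ion is reduced (cathode) and K is oxidized (anode).
E°cell = E°(cathode) − E°(anode) = +0.528 − (−2.936) = +3.464 V.

+3.464 V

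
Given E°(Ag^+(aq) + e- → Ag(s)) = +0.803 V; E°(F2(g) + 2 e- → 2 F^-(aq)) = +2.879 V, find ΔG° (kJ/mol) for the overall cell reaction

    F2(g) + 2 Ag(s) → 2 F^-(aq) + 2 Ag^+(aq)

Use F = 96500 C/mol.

In the reaction as written F2(g) is reduced, so the F₂/F⁻ couple is the cathode and Ag⁺/Ag is the anode.
E°cell = +2.879 − (+0.803) = +2.076 V; balancing electrons gives n = 2.
ΔG° = −nFE°cell = −(2)(96500)(+2.076) J/mol = −401 kJ/mol.

−401 kJ/mol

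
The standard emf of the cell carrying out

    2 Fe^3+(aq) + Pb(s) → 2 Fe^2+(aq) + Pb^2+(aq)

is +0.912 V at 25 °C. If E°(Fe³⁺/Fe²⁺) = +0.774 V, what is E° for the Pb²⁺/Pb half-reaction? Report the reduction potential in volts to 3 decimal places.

−0.138 V

In the reaction as written the Fe³⁺/Fe²⁺ couple is reduced (cathode) and Pb²⁺/Pb is oxidized (anode), so E°cell = E°(Fe³⁺/Fe²⁺) − E°(Pb²⁺/Pb).
E°(Pb²⁺/Pb) = E°(cathode) − E°cell = +0.774 − (+0.912) = −0.138 V.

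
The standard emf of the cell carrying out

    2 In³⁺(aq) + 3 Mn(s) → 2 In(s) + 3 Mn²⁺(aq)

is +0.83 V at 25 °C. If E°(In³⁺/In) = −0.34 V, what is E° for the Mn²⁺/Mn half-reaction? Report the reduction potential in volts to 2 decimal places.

In the reaction as written the In³⁺/In couple is reduced (cathode) and Mn²⁺/Mn is oxidized (anode), so E°cell = E°(In³⁺/In) − E°(Mn²⁺/Mn).
E°(Mn²⁺/Mn) = E°(cathode) − E°cell = −0.34 − (+0.83) = −1.17 V.

−1.17 V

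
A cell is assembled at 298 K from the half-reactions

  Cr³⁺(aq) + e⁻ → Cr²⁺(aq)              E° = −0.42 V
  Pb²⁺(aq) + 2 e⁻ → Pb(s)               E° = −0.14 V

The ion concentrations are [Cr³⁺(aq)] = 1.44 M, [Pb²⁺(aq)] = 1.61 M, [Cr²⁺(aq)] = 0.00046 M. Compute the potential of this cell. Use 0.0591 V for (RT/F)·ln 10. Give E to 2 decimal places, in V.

+0.08 V

Pb²⁺/Pb is reduced (cathode, E° = −0.14 V) and Cr³⁺/Cr²⁺ is oxidized (anode).
The standard potential is −0.14 − (−0.42) = +0.28 V and the balanced reaction transfers n = 2 electrons.
Balancing gives Pb²⁺(aq) + 2 Cr²⁺(aq) → Pb(s) + 2 Cr³⁺(aq); hence Q = [Cr³⁺(aq)]^2 / ([Pb²⁺(aq)]·[Cr²⁺(aq)]^2) = 6.09×10^6 (log Q = 6.784).
E = E° − (0.0591/n)·log Q = +0.28 − (0.0591/2)(6.784) = +0.08 V.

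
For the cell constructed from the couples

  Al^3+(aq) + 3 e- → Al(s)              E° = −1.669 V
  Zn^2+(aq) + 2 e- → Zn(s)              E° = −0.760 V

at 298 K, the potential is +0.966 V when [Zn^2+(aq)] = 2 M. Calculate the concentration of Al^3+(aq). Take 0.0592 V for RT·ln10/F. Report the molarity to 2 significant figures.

Zn²⁺/Zn is the cathode (higher E°); E°cell = −0.760 − (−1.669) = +0.909 V with n = 6.
Since E = E° − (0.0592/n)·log Q, log Q = n(E° − E)/0.0592 = −5.777.
The balanced reaction is 3 Zn^2+(aq) + 2 Al(s) → 3 Zn(s) + 2 Al^3+(aq), so Q = [Al^3+(aq)]^2 / [Zn^2+(aq)]^3.
Isolating [Al^3+(aq)] in Q = 10^{−5.777} yields log [Al^3+(aq)] = −2.437, i.e. 0.0037 M.

0.0037 M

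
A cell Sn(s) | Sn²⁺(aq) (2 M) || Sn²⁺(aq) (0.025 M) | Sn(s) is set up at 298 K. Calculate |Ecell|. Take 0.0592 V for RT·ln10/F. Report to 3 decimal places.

0.056 V

For a concentration cell E°cell = 0, since both electrodes use the same couple.
The compartment with the higher Sn²⁺(aq) concentration (2 M) acts as the cathode; ions are reduced there and produced at the dilute (0.025 M) anode.
With n = 2, Ecell = −(0.0592/2)·log([dilute]/[conc]) = −(0.0592/2)·log(0.025/2) = +0.056 V.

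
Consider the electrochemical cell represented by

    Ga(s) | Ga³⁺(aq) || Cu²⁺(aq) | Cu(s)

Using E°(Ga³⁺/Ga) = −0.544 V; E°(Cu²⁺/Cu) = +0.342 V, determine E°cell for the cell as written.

By convention the left-hand electrode in cell notation is the anode (oxidation) and the right-hand electrode is the cathode (reduction).
E°cell = E°(right) − E°(left) = +0.342 − (−0.544) = +0.886 V.

+0.886 V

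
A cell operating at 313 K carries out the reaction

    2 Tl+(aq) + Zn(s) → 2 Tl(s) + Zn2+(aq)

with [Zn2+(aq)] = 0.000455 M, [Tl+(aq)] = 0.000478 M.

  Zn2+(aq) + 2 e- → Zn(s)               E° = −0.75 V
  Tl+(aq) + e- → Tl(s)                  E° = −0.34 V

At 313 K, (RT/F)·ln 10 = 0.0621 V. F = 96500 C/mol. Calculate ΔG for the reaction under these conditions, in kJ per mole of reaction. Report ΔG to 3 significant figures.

−59.4 kJ/mol

The standard cell potential is −0.34 − (−0.75) = +0.41 V, with n = 2 electrons in the balanced equation.
Q = [Zn2+(aq)] / [Tl+(aq)]^2 = 1.99×10^3, so log Q = 3.299 and E = +0.41 − (0.0621/2)(3.299) = +0.3076 V.
Then ΔG = −nFE = −2 × 96500 × +0.3076 J/mol = −59.4 kJ/mol.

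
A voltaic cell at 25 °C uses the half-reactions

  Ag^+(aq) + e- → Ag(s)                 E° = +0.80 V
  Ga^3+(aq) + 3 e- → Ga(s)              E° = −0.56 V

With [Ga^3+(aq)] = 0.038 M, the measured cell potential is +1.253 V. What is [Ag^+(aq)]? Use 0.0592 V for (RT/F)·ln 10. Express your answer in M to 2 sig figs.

With Ag⁺/Ag at the cathode and Ga³⁺/Ga at the anode, E°cell = +0.80 − (−0.56) = +1.36 V (n = 3).
Rearranging E = E° − (0.0592/n)·log Q gives log Q = 3(+1.36 − (+1.253))/0.0592 = 5.422.
Balancing electrons gives 3 Ag^+(aq) + Ga(s) → 3 Ag(s) + Ga^3+(aq); thus Q = [Ga^3+(aq)] / [Ag^+(aq)]^3.
Substituting the known concentrations and solving, log [Ag^+(aq)] = −2.281 and [Ag^+(aq)] = 0.0052 M.

0.0052 M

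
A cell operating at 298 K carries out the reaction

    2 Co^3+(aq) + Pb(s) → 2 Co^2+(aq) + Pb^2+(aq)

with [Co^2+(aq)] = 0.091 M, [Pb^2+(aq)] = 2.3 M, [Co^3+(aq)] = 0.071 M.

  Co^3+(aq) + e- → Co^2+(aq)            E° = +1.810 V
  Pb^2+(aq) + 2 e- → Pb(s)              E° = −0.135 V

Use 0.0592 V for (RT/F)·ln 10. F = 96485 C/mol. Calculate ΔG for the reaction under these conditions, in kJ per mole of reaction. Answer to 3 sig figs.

−372 kJ/mol

With Co³⁺/Co²⁺ reduced at the cathode, E°cell = +1.810 − (−0.135) = +1.945 V and n = 2.
The reaction quotient is ([Co^2+(aq)]^2·[Pb^2+(aq)]) / [Co^3+(aq)]^2 = 3.78; by Nernst, E = +1.945 − (0.0592/2)(0.577) = +1.9279 V.
ΔG = −nFE = −(2)(96485)(+1.9279) J/mol = −372 kJ/mol.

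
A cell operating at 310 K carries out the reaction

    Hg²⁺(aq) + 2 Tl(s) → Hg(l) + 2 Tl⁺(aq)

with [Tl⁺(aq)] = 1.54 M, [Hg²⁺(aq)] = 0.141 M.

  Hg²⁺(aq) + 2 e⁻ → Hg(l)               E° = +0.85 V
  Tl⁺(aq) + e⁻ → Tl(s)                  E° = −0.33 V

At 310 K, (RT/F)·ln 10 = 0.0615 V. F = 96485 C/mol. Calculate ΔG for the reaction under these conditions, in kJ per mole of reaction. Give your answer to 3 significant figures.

−220 kJ/mol

The standard cell potential is +0.85 − (−0.33) = +1.18 V, with n = 2 electrons in the balanced equation.
The reaction quotient is [Tl⁺(aq)]^2 / [Hg²⁺(aq)] = 16.8; by Nernst, E = +1.18 − (0.0615/2)(1.226) = +1.1423 V.
Finally ΔG = −nFE = −(2)(96485 C/mol)(+1.1423 V) = −220 kJ/mol.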